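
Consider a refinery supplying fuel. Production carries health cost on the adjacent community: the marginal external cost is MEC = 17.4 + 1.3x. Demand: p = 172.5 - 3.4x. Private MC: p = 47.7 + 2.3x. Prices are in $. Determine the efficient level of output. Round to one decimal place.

x* = 15.3

Social marginal cost = private MC + MEC = 65.1 + 3.6x.
Set SMC = demand: 65.1 + 3.6x = 172.5 - 3.4x → x* = 15.3429.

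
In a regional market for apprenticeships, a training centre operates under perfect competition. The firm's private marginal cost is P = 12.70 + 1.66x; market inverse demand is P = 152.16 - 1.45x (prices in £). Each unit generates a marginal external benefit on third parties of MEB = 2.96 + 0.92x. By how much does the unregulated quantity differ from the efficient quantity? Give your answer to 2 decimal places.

Market equilibrium (private): 12.70 + 1.66x = 152.16 - 1.45x → x_m = 44.8424.
Social marginal cost = private MC − MEB = 9.74 + 0.74x.
Set SMC = demand: 9.74 + 0.74x = 152.16 - 1.45x → x* = 65.0320.
Gap = |44.8424 − 65.0320| = 20.1896.

20.19 units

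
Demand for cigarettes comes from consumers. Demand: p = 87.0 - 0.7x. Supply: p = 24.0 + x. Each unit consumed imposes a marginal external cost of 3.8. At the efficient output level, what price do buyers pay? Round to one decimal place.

P = 62.6

Social marginal benefit = demand − MEC = 83.2 - 0.7x.
Set SMB = MC: 83.2 - 0.7x = 24.0 + x → x* = 34.8235.
Consumer price on the demand curve at x*: 87.0 − 0.7×34.8235 = 62.6236.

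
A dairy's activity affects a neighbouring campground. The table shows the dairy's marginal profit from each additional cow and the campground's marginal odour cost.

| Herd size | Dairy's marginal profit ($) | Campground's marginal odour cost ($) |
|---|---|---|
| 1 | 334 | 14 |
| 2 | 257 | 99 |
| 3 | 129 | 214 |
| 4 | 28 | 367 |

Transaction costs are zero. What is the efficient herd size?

2

Bargaining reaches the level where marginal profit last exceeds marginal odour cost.
That holds through level 2 (257 ≥ 99) but not at 3 (129 < 214).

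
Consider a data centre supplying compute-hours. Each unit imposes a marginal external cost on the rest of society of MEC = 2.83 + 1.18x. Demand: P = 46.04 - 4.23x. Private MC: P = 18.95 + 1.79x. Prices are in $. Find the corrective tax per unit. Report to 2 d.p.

tax = $6.81 per unit

Social marginal cost = private MC + MEC = 21.78 + 2.97x.
Set SMC = demand: 21.78 + 2.97x = 46.04 - 4.23x → x* = 3.3694.
The Pigouvian tax equals MEC at x*: 2.83 + 1.18×3.3694 = 6.8059.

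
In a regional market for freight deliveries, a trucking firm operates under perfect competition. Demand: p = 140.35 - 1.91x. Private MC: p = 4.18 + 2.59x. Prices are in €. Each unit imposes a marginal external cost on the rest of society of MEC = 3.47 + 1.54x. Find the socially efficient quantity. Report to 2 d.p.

Social marginal cost = private MC + MEC = 7.65 + 4.13x.
Set SMC = demand: 7.65 + 4.13x = 140.35 - 1.91x → x* = 21.9702.

x* = 21.97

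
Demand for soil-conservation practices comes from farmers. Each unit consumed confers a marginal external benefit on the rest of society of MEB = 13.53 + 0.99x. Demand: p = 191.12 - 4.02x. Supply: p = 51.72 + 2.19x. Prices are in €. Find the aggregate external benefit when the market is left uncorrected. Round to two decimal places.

€553.15

Market equilibrium (private): 51.72 + 2.19x = 191.12 - 4.02x → x_m = 22.4477.
Total external benefit = ∫₀^{x_m} (13.53 + 0.99x) dx = 13.53×22.4477 + ½×0.99×22.4477² = 553.1475.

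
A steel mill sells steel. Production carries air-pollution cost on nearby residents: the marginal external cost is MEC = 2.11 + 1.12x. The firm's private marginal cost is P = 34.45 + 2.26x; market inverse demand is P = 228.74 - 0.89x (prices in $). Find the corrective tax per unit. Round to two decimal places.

Social marginal cost = private MC + MEC = 36.56 + 3.38x.
Set SMC = demand: 36.56 + 3.38x = 228.74 - 0.89x → x* = 45.0070.
The Pigouvian tax equals MEC at x*: 2.11 + 1.12×45.0070 = 52.5178.

tax = $52.52 per unit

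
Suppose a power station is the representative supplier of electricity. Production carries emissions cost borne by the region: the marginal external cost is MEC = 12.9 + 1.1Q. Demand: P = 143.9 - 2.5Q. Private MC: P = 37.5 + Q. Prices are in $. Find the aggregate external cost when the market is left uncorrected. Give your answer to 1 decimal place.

Market equilibrium (private): 37.5 + Q = 143.9 - 2.5Q → Q_m = 30.4000.
Total external cost = ∫₀^{Q_m} (12.9 + 1.1Q) dQ = 12.9×30.4000 + ½×1.1×30.4000² = 900.4480.

$900.4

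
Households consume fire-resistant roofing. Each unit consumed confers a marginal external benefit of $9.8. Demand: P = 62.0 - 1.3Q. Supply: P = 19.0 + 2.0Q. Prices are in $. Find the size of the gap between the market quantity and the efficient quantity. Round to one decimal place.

Market equilibrium (private): 19.0 + 2.0Q = 62.0 - 1.3Q → Q_m = 13.0303.
Social marginal benefit = demand + MEB = 71.8 - 1.3Q.
Set SMB = MC: 71.8 - 1.3Q = 19.0 + 2.0Q → Q* = 16.0000.
Gap = |13.0303 − 16.0000| = 2.9697.

3.0 units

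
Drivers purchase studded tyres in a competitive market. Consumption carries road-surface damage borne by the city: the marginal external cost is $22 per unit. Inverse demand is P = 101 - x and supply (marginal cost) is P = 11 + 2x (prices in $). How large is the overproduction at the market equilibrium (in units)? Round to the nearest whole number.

7 units

Market equilibrium (private): 11 + 2x = 101 - x → x_m = 30.0000.
Social marginal benefit = demand − MEC = 79 - x.
Set SMB = MC: 79 - x = 11 + 2x → x* = 22.6667.
Gap = |30.0000 − 22.6667| = 7.3333.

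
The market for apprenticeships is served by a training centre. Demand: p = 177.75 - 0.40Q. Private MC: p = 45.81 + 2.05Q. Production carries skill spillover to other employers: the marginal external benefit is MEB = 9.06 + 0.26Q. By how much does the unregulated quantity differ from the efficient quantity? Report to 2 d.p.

Market equilibrium (private): 45.81 + 2.05Q = 177.75 - 0.40Q → Q_m = 53.8531.
Social marginal cost = private MC − MEB = 36.75 + 1.79Q.
Set SMC = demand: 36.75 + 1.79Q = 177.75 - 0.40Q → Q* = 64.3836.
Gap = |53.8531 − 64.3836| = 10.5305.

10.53 units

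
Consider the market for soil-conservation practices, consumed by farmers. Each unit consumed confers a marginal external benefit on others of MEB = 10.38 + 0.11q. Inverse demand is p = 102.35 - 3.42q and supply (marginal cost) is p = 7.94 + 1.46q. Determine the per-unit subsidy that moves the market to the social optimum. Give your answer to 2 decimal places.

subsidy = 12.80 per unit

Social marginal benefit = demand + MEB = 112.73 - 3.31q.
Set SMB = MC: 112.73 - 3.31q = 7.94 + 1.46q → q* = 21.9686.
The Pigouvian subsidy equals MEB at q*: 10.38 + 0.11×21.9686 = 12.7965.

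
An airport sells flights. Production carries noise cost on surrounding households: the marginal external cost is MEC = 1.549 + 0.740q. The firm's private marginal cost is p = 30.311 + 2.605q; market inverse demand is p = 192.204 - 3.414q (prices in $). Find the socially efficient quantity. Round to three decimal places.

Social marginal cost = private MC + MEC = 31.860 + 3.345q.
Set SMC = demand: 31.860 + 3.345q = 192.204 - 3.414q → q* = 23.7230.

q* = 23.723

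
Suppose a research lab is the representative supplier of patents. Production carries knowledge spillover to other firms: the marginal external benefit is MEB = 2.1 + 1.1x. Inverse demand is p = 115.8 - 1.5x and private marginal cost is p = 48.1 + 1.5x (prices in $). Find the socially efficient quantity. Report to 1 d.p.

Social marginal cost = private MC − MEB = 46.0 + 0.4x.
Set SMC = demand: 46.0 + 0.4x = 115.8 - 1.5x → x* = 36.7368.

x* = 36.7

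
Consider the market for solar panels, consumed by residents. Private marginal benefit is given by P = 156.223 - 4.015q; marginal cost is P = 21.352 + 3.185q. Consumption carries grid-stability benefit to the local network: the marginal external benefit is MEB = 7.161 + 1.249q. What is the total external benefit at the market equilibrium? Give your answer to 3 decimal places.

Market equilibrium (private): 21.352 + 3.185q = 156.223 - 4.015q → q_m = 18.7321.
Total external benefit = ∫₀^{q_m} (7.161 + 1.249q) dq = 7.161×18.7321 + ½×1.249×18.7321² = 353.2724.

353.272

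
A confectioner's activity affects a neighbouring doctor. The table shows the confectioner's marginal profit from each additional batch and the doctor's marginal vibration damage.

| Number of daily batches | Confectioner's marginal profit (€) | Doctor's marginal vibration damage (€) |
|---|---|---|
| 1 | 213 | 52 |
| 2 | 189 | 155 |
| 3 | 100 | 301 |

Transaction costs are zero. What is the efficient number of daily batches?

2

Bargaining reaches the level where marginal profit last exceeds marginal vibration damage.
That holds through level 2 (189 ≥ 155) but not at 3 (100 < 301).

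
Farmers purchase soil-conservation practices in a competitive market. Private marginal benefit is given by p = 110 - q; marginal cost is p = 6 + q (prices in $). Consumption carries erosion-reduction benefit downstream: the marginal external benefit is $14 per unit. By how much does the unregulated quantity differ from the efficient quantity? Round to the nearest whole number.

Market equilibrium (private): 6 + q = 110 - q → q_m = 52.0000.
Social marginal benefit = demand + MEB = 124 - q.
Set SMB = MC: 124 - q = 6 + q → q* = 59.0000.
Gap = |52.0000 − 59.0000| = 7.0000.

7 units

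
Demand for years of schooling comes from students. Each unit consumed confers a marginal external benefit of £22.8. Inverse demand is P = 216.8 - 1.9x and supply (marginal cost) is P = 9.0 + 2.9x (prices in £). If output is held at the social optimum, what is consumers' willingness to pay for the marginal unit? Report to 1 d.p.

Social marginal benefit = demand + MEB = 239.6 - 1.9x.
Set SMB = MC: 239.6 - 1.9x = 9.0 + 2.9x → x* = 48.0417.
Consumer price on the demand curve at x*: 216.8 − 1.9×48.0417 = 125.5208.

P = £125.5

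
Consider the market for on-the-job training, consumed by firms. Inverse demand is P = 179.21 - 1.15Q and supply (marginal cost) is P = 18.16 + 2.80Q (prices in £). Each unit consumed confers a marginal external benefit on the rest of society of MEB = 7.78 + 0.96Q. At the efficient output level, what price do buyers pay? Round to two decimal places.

P = £114.28

Social marginal benefit = demand + MEB = 186.99 - 0.19Q.
Set SMB = MC: 186.99 - 0.19Q = 18.16 + 2.80Q → Q* = 56.4649.
Consumer price on the demand curve at Q*: 179.21 − 1.15×56.4649 = 114.2754.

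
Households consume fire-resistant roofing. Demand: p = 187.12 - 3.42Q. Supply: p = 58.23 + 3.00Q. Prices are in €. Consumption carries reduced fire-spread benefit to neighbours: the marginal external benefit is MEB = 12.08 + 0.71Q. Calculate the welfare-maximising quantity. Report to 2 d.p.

Q* = 24.69

Social marginal benefit = demand + MEB = 199.20 - 2.71Q.
Set SMB = MC: 199.20 - 2.71Q = 58.23 + 3.00Q → Q* = 24.6883.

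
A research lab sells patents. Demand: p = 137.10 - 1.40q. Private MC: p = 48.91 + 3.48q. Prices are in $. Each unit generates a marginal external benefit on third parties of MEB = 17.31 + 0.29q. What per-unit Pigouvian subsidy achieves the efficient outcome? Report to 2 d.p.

Social marginal cost = private MC − MEB = 31.60 + 3.19q.
Set SMC = demand: 31.60 + 3.19q = 137.10 - 1.40q → q* = 22.9847.
The Pigouvian subsidy equals MEB at q*: 17.31 + 0.29×22.9847 = 23.9756.

subsidy = $23.98 per unit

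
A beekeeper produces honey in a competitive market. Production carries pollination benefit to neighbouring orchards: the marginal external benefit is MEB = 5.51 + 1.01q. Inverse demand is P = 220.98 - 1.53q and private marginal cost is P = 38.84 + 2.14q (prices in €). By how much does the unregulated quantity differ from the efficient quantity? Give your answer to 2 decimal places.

Market equilibrium (private): 38.84 + 2.14q = 220.98 - 1.53q → q_m = 49.6294.
Social marginal cost = private MC − MEB = 33.33 + 1.13q.
Set SMC = demand: 33.33 + 1.13q = 220.98 - 1.53q → q* = 70.5451.
Gap = |49.6294 − 70.5451| = 20.9157.

20.92 units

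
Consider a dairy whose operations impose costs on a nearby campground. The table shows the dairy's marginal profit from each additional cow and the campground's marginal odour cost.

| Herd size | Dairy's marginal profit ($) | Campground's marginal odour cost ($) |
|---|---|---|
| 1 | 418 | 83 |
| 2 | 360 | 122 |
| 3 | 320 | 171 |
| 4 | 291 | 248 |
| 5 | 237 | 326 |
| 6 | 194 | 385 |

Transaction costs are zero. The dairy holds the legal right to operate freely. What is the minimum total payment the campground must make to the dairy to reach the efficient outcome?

Left alone the dairy would choose level 6 (marginal profit stays positive).
Efficient level: k* = 4 (marginal profit ≥ marginal odour cost through 4).
The campground must at least cover the dairy's forgone profit from cutting 6→4: 237 + 194 = 431.

$431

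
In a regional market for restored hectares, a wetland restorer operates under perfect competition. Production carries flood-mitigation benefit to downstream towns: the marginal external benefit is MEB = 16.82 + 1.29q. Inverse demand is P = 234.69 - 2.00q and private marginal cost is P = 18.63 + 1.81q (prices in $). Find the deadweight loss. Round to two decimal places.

DWL = $1606.22

Market equilibrium (private): 18.63 + 1.81q = 234.69 - 2.00q → q_m = 56.7087.
Social marginal cost = private MC − MEB = 1.81 + 0.52q.
Set SMC = demand: 1.81 + 0.52q = 234.69 - 2.00q → q* = 92.4127.
Between q* and q_m the wedge demand − SMC runs linearly from 0 to MEB(q_m), so the loss is a triangle.
DWL = ½ × 35.7040 × 89.9742 = 1606.2194.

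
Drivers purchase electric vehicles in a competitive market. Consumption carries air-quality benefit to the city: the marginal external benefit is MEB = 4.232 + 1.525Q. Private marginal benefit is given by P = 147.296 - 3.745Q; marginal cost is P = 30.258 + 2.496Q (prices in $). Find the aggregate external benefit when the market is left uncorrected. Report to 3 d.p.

$347.518

Market equilibrium (private): 30.258 + 2.496Q = 147.296 - 3.745Q → Q_m = 18.7531.
Total external benefit = ∫₀^{Q_m} (4.232 + 1.525Q) dQ = 4.232×18.7531 + ½×1.525×18.7531² = 347.5182.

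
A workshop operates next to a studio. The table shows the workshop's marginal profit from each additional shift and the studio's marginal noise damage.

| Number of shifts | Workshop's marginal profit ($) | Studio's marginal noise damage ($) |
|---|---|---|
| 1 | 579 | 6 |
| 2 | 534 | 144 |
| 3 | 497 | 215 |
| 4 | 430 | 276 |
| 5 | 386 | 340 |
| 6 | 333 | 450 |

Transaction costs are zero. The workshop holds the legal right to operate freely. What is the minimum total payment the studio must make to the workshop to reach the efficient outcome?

Left alone the workshop would choose level 6 (marginal profit stays positive).
Efficient level: k* = 5 (marginal profit ≥ marginal noise damage through 5).
The studio must at least cover the workshop's forgone profit from cutting 6→5: 333 = 333.

$333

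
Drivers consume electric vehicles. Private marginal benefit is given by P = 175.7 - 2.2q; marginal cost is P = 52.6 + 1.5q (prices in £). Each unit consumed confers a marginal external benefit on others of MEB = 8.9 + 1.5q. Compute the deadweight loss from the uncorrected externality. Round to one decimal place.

DWL = £785.9

Market equilibrium (private): 52.6 + 1.5q = 175.7 - 2.2q → q_m = 33.2703.
Social marginal benefit = demand + MEB = 184.6 - 0.7q.
Set SMB = MC: 184.6 - 0.7q = 52.6 + 1.5q → q* = 60.0000.
The welfare-loss triangle has base |q_m − q*| and height MEB(q_m) (the vertical gap between SMB and MC is zero at q* and MEB at q_m).
DWL = ½ × 26.7297 × 58.8054 = 785.9254.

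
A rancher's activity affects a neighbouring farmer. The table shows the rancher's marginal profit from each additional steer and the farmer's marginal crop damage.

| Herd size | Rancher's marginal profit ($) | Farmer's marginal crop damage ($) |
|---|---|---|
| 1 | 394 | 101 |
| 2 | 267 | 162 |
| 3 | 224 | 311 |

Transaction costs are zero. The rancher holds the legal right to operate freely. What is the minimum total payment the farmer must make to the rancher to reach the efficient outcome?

$224

Left alone the rancher would choose level 3 (marginal profit stays positive).
Efficient level: k* = 2 (marginal profit ≥ marginal crop damage through 2).
The farmer must at least cover the rancher's forgone profit from cutting 3→2: 224 = 224.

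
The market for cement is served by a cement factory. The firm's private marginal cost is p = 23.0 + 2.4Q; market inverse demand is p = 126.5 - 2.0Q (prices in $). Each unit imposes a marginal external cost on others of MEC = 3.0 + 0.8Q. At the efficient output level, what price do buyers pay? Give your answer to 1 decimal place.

P = $87.8

Social marginal cost = private MC + MEC = 26.0 + 3.2Q.
Set SMC = demand: 26.0 + 3.2Q = 126.5 - 2.0Q → Q* = 19.3269.
Consumer price on the demand curve at Q*: 126.5 − 2.0×19.3269 = 87.8462.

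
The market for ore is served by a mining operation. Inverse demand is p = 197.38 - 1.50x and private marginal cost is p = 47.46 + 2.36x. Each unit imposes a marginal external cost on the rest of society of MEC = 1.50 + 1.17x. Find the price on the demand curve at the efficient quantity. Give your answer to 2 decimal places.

Social marginal cost = private MC + MEC = 48.96 + 3.53x.
Set SMC = demand: 48.96 + 3.53x = 197.38 - 1.50x → x* = 29.5070.
Consumer price on the demand curve at x*: 197.38 − 1.50×29.5070 = 153.1195.

P = 153.12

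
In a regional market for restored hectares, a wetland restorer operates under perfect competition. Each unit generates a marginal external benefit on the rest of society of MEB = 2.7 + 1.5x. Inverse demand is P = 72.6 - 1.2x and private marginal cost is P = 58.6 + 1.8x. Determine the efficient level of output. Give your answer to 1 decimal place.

Social marginal cost = private MC − MEB = 55.9 + 0.3x.
Set SMC = demand: 55.9 + 0.3x = 72.6 - 1.2x → x* = 11.1333.

x* = 11.1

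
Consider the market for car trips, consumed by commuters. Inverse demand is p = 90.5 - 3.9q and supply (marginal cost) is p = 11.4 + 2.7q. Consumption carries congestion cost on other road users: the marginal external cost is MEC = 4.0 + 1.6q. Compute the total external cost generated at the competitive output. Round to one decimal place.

162.8

Market equilibrium (private): 11.4 + 2.7q = 90.5 - 3.9q → q_m = 11.9848.
Total external cost = ∫₀^{q_m} (4.0 + 1.6q) dq = 4.0×11.9848 + ½×1.6×11.9848² = 162.8475.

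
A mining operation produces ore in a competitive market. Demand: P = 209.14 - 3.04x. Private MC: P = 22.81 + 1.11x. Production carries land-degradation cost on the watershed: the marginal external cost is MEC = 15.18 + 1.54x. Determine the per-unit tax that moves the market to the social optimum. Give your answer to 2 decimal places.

tax = 61.50 per unit

Social marginal cost = private MC + MEC = 37.99 + 2.65x.
Set SMC = demand: 37.99 + 2.65x = 209.14 - 3.04x → x* = 30.0791.
The Pigouvian tax equals MEC at x*: 15.18 + 1.54×30.0791 = 61.5018.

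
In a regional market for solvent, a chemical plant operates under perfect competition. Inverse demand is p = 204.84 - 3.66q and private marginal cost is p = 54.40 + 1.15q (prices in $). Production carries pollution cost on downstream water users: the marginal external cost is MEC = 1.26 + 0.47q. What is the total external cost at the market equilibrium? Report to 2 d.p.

Market equilibrium (private): 54.40 + 1.15q = 204.84 - 3.66q → q_m = 31.2765.
Total external cost = ∫₀^{q_m} (1.26 + 0.47q) dq = 1.26×31.2765 + ½×0.47×31.2765² = 269.2900.

$269.29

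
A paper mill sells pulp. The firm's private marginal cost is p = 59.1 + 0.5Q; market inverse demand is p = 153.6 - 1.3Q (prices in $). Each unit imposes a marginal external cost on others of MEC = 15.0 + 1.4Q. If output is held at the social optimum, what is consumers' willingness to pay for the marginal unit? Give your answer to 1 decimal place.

Social marginal cost = private MC + MEC = 74.1 + 1.9Q.
Set SMC = demand: 74.1 + 1.9Q = 153.6 - 1.3Q → Q* = 24.8438.
Consumer price on the demand curve at Q*: 153.6 − 1.3×24.8438 = 121.3031.

P = $121.3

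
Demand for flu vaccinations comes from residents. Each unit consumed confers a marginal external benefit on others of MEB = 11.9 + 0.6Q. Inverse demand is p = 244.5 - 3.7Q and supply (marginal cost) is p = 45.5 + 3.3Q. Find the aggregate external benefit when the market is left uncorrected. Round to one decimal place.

580.8

Market equilibrium (private): 45.5 + 3.3Q = 244.5 - 3.7Q → Q_m = 28.4286.
Total external benefit = ∫₀^{Q_m} (11.9 + 0.6Q) dQ = 11.9×28.4286 + ½×0.6×28.4286² = 580.7559.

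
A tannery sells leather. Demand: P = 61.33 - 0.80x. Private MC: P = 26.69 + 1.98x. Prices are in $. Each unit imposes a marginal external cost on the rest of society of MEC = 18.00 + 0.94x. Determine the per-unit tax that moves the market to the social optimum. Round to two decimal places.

Social marginal cost = private MC + MEC = 44.69 + 2.92x.
Set SMC = demand: 44.69 + 2.92x = 61.33 - 0.80x → x* = 4.4731.
The Pigouvian tax equals MEC at x*: 18.00 + 0.94×4.4731 = 22.2047.

tax = $22.20 per unit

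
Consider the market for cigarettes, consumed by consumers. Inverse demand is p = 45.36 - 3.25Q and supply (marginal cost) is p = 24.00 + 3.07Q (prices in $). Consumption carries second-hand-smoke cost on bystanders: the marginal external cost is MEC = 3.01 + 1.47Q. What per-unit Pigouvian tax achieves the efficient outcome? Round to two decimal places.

Social marginal benefit = demand − MEC = 42.35 - 4.72Q.
Set SMB = MC: 42.35 - 4.72Q = 24.00 + 3.07Q → Q* = 2.3556.
The Pigouvian tax equals MEC at Q*: 3.01 + 1.47×2.3556 = 6.4727.

tax = $6.47 per unit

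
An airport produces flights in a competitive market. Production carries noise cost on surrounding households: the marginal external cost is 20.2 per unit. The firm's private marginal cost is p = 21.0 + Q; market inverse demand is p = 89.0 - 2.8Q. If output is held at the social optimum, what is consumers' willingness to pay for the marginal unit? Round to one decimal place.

P = 53.8

Social marginal cost = private MC + MEC = 41.2 + Q.
Set SMC = demand: 41.2 + Q = 89.0 - 2.8Q → Q* = 12.5789.
Consumer price on the demand curve at Q*: 89.0 − 2.8×12.5789 = 53.7791.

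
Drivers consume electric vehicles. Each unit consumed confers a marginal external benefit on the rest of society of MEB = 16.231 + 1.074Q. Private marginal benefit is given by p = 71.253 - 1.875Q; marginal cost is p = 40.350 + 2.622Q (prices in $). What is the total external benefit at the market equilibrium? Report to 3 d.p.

$136.897

Market equilibrium (private): 40.350 + 2.622Q = 71.253 - 1.875Q → Q_m = 6.8719.
Total external benefit = ∫₀^{Q_m} (16.231 + 1.074Q) dQ = 16.231×6.8719 + ½×1.074×6.8719² = 136.8966.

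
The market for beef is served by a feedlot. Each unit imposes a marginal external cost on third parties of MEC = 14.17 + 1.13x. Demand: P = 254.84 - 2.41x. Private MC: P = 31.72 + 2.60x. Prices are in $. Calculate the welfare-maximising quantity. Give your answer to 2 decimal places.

x* = 34.03

Social marginal cost = private MC + MEC = 45.89 + 3.73x.
Set SMC = demand: 45.89 + 3.73x = 254.84 - 2.41x → x* = 34.0309.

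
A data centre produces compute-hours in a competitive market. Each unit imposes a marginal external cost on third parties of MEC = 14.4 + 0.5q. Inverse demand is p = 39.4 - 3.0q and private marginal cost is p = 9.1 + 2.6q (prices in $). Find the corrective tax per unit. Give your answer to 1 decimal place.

Social marginal cost = private MC + MEC = 23.5 + 3.1q.
Set SMC = demand: 23.5 + 3.1q = 39.4 - 3.0q → q* = 2.6066.
The Pigouvian tax equals MEC at q*: 14.4 + 0.5×2.6066 = 15.7033.

tax = $15.7 per unit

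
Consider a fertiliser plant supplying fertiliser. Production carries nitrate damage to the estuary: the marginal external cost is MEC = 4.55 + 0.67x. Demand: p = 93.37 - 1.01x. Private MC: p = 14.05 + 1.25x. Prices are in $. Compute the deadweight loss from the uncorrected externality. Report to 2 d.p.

Market equilibrium (private): 14.05 + 1.25x = 93.37 - 1.01x → x_m = 35.0973.
Social marginal cost = private MC + MEC = 18.60 + 1.92x.
Set SMC = demand: 18.60 + 1.92x = 93.37 - 1.01x → x* = 25.5188.
The welfare-loss triangle has base |x_m − x*| and height MEC(x_m) (the vertical gap between SMC and demand is zero at x* and MEC at x_m).
DWL = ½ × 9.5785 × 28.0652 = 134.4113.

DWL = $134.41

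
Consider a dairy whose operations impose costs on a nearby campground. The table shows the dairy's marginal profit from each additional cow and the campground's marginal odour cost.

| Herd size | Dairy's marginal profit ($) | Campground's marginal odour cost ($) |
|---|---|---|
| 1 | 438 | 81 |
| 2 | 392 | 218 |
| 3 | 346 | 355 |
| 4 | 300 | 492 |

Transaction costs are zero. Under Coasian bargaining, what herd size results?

Bargaining reaches the level where marginal profit last exceeds marginal odour cost.
That holds through level 2 (392 ≥ 218) but not at 3 (346 < 355).

2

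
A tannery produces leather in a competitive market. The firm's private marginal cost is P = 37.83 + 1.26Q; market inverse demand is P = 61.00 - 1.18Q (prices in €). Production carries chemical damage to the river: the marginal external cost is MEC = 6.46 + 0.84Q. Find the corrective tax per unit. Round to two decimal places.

Social marginal cost = private MC + MEC = 44.29 + 2.10Q.
Set SMC = demand: 44.29 + 2.10Q = 61.00 - 1.18Q → Q* = 5.0945.
The Pigouvian tax equals MEC at Q*: 6.46 + 0.84×5.0945 = 10.7394.

tax = €10.74 per unit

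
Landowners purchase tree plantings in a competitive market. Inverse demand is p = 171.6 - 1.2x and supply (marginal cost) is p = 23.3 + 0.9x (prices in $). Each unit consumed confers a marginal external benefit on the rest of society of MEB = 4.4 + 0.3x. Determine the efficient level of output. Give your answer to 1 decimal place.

x* = 84.8

Social marginal benefit = demand + MEB = 176.0 - 0.9x.
Set SMB = MC: 176.0 - 0.9x = 23.3 + 0.9x → x* = 84.8333.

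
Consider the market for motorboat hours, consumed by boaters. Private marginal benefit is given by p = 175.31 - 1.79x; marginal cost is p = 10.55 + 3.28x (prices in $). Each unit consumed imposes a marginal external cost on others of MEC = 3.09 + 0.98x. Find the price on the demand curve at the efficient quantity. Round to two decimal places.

Social marginal benefit = demand − MEC = 172.22 - 2.77x.
Set SMB = MC: 172.22 - 2.77x = 10.55 + 3.28x → x* = 26.7223.
Consumer price on the demand curve at x*: 175.31 − 1.79×26.7223 = 127.4771.

P = $127.48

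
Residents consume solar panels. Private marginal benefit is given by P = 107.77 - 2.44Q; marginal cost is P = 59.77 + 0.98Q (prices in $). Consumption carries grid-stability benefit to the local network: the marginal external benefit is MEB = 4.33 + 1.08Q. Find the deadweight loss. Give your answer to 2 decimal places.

DWL = $81.15

Market equilibrium (private): 59.77 + 0.98Q = 107.77 - 2.44Q → Q_m = 14.0351.
Social marginal benefit = demand + MEB = 112.10 - 1.36Q.
Set SMB = MC: 112.10 - 1.36Q = 59.77 + 0.98Q → Q* = 22.3632.
The loss is the area between SMB and MC from Q* to Q_m; with linear curves that's a triangle of height MEB(Q_m).
DWL = ½ × 8.3281 × 19.4879 = 81.1486.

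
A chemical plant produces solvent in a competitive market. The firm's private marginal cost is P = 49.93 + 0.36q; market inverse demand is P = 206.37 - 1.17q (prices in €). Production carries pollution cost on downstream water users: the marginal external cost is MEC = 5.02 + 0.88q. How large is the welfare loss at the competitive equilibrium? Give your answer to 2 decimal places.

Market equilibrium (private): 49.93 + 0.36q = 206.37 - 1.17q → q_m = 102.2484.
Social marginal cost = private MC + MEC = 54.95 + 1.24q.
Set SMC = demand: 54.95 + 1.24q = 206.37 - 1.17q → q* = 62.8299.
Height of the DWL triangle at q_m is SMC(q_m) − demand(q_m) = MEC(q_m) = 94.9986.
DWL = ½ × 39.4185 × 94.9986 = 1872.3512.

DWL = €1872.35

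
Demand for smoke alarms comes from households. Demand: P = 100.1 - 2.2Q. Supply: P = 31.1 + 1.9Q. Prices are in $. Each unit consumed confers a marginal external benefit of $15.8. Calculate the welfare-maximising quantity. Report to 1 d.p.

Social marginal benefit = demand + MEB = 115.9 - 2.2Q.
Set SMB = MC: 115.9 - 2.2Q = 31.1 + 1.9Q → Q* = 20.6829.

Q* = 20.7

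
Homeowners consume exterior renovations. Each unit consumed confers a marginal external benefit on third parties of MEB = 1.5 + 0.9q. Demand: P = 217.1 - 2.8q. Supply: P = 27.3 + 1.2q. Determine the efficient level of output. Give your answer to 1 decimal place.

q* = 61.7

Social marginal benefit = demand + MEB = 218.6 - 1.9q.
Set SMB = MC: 218.6 - 1.9q = 27.3 + 1.2q → q* = 61.7097.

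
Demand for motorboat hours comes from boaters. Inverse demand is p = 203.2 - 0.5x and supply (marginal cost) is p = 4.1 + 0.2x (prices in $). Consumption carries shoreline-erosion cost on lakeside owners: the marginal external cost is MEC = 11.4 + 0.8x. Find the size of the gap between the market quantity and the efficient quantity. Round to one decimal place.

Market equilibrium (private): 4.1 + 0.2x = 203.2 - 0.5x → x_m = 284.4286.
Social marginal benefit = demand − MEC = 191.8 - 1.3x.
Set SMB = MC: 191.8 - 1.3x = 4.1 + 0.2x → x* = 125.1333.
Gap = |284.4286 − 125.1333| = 159.2953.

159.3 units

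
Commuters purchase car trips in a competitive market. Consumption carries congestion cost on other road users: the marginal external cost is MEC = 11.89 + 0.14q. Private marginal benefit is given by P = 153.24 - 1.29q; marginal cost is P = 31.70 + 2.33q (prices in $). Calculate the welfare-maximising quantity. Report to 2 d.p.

Social marginal benefit = demand − MEC = 141.35 - 1.43q.
Set SMB = MC: 141.35 - 1.43q = 31.70 + 2.33q → q* = 29.1622.

q* = 29.16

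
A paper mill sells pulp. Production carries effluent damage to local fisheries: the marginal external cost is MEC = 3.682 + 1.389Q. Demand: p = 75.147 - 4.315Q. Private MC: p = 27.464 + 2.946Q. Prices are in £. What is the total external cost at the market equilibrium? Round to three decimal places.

£54.130

Market equilibrium (private): 27.464 + 2.946Q = 75.147 - 4.315Q → Q_m = 6.5670.
Total external cost = ∫₀^{Q_m} (3.682 + 1.389Q) dQ = 3.682×6.5670 + ½×1.389×6.5670² = 54.1303.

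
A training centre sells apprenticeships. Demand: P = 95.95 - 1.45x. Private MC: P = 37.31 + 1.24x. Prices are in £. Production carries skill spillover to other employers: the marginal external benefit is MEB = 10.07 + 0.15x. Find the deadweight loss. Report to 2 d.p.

DWL = £35.03

Market equilibrium (private): 37.31 + 1.24x = 95.95 - 1.45x → x_m = 21.7993.
Social marginal cost = private MC − MEB = 27.24 + 1.09x.
Set SMC = demand: 27.24 + 1.09x = 95.95 - 1.45x → x* = 27.0512.
Height of the DWL triangle at x_m is demand(x_m) − SMC(x_m) = MEB(x_m) = 13.3399.
DWL = ½ × 5.2519 × 13.3399 = 35.0299.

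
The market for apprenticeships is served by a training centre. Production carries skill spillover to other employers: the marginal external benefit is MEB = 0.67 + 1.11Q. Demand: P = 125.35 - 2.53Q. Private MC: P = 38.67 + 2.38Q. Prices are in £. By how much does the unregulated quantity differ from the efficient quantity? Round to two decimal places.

Market equilibrium (private): 38.67 + 2.38Q = 125.35 - 2.53Q → Q_m = 17.6538.
Social marginal cost = private MC − MEB = 38.00 + 1.27Q.
Set SMC = demand: 38.00 + 1.27Q = 125.35 - 2.53Q → Q* = 22.9868.
Gap = |17.6538 − 22.9868| = 5.3330.

5.33 units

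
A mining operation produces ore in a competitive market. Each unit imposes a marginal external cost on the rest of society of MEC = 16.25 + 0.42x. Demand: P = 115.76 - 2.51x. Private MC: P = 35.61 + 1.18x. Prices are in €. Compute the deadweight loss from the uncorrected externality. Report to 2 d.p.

DWL = €78.32

Market equilibrium (private): 35.61 + 1.18x = 115.76 - 2.51x → x_m = 21.7209.
Social marginal cost = private MC + MEC = 51.86 + 1.60x.
Set SMC = demand: 51.86 + 1.60x = 115.76 - 2.51x → x* = 15.5474.
The welfare-loss triangle has base |x_m − x*| and height MEC(x_m) (the vertical gap between SMC and demand is zero at x* and MEC at x_m).
DWL = ½ × 6.1735 × 25.3728 = 78.3195.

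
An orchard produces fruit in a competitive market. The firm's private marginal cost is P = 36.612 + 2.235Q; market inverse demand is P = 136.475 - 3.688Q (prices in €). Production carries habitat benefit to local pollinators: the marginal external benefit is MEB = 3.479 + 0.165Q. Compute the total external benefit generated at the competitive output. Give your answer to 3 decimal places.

Market equilibrium (private): 36.612 + 2.235Q = 136.475 - 3.688Q → Q_m = 16.8602.
Total external benefit = ∫₀^{Q_m} (3.479 + 0.165Q) dQ = 3.479×16.8602 + ½×0.165×16.8602² = 82.1086.

€82.109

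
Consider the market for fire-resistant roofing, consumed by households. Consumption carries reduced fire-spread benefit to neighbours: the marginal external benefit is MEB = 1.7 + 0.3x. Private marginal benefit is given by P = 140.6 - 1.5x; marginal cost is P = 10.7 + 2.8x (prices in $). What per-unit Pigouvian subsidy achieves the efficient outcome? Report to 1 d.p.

Social marginal benefit = demand + MEB = 142.3 - 1.2x.
Set SMB = MC: 142.3 - 1.2x = 10.7 + 2.8x → x* = 32.9000.
The Pigouvian subsidy equals MEB at x*: 1.7 + 0.3×32.9000 = 11.5700.

subsidy = $11.6 per unit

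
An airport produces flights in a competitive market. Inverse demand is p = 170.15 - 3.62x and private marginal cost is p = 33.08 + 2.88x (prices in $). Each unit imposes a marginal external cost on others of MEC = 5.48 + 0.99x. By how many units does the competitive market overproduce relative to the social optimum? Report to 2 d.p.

3.52 units

Market equilibrium (private): 33.08 + 2.88x = 170.15 - 3.62x → x_m = 21.0877.
Social marginal cost = private MC + MEC = 38.56 + 3.87x.
Set SMC = demand: 38.56 + 3.87x = 170.15 - 3.62x → x* = 17.5688.
Gap = |21.0877 − 17.5688| = 3.5189.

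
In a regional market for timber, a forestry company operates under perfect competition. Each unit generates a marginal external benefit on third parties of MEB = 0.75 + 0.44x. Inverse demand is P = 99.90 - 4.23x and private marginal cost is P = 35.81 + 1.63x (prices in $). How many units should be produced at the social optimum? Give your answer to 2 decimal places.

Social marginal cost = private MC − MEB = 35.06 + 1.19x.
Set SMC = demand: 35.06 + 1.19x = 99.90 - 4.23x → x* = 11.9631.

x* = 11.96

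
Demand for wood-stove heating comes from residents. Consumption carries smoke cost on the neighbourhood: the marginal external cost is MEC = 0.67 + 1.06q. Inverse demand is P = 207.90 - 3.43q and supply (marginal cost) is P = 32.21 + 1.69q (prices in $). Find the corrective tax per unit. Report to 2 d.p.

Social marginal benefit = demand − MEC = 207.23 - 4.49q.
Set SMB = MC: 207.23 - 4.49q = 32.21 + 1.69q → q* = 28.3204.
The Pigouvian tax equals MEC at q*: 0.67 + 1.06×28.3204 = 30.6896.

tax = $30.69 per unit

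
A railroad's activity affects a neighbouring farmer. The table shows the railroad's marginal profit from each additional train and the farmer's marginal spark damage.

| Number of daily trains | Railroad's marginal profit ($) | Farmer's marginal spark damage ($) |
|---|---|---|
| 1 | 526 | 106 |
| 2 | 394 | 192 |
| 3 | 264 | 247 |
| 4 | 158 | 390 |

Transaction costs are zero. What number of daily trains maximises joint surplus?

3

Bargaining reaches the level where marginal profit last exceeds marginal spark damage.
That holds through level 3 (264 ≥ 247) but not at 4 (158 < 390).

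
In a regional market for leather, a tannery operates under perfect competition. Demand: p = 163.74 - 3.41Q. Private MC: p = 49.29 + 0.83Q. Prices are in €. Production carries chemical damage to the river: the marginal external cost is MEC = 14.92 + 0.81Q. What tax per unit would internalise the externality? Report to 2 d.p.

Social marginal cost = private MC + MEC = 64.21 + 1.64Q.
Set SMC = demand: 64.21 + 1.64Q = 163.74 - 3.41Q → Q* = 19.7089.
The Pigouvian tax equals MEC at Q*: 14.92 + 0.81×19.7089 = 30.8842.

tax = €30.88 per unit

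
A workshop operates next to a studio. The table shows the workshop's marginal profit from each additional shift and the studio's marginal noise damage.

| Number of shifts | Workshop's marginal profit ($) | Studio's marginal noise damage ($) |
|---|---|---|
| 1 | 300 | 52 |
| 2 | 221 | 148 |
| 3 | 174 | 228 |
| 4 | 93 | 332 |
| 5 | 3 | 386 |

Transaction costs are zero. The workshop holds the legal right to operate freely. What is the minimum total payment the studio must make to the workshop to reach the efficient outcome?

Left alone the workshop would choose level 5 (marginal profit stays positive).
Efficient level: k* = 2 (marginal profit ≥ marginal noise damage through 2).
The studio must at least cover the workshop's forgone profit from cutting 5→2: 174 + 93 + 3 = 270.

$270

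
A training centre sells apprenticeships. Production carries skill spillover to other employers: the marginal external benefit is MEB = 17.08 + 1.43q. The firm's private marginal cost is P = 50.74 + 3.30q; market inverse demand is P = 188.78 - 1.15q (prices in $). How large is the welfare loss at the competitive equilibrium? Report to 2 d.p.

DWL = $624.96

Market equilibrium (private): 50.74 + 3.30q = 188.78 - 1.15q → q_m = 31.0202.
Social marginal cost = private MC − MEB = 33.66 + 1.87q.
Set SMC = demand: 33.66 + 1.87q = 188.78 - 1.15q → q* = 51.3642.
Between q* and q_m the wedge demand − SMC runs linearly from 0 to MEB(q_m), so the loss is a triangle.
DWL = ½ × 20.3440 × 61.4389 = 624.9565.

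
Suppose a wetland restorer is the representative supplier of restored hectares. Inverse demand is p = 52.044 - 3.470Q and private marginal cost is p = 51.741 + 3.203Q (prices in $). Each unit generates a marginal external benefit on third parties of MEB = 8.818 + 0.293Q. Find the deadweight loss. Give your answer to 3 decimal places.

Market equilibrium (private): 51.741 + 3.203Q = 52.044 - 3.470Q → Q_m = 0.0454.
Social marginal cost = private MC − MEB = 42.923 + 2.910Q.
Set SMC = demand: 42.923 + 2.910Q = 52.044 - 3.470Q → Q* = 1.4296.
The loss is the area between SMC and demand from Q* to Q_m; with linear curves that's a triangle of height MEB(Q_m).
DWL = ½ × 1.3842 × 8.8313 = 6.1121.

DWL = $6.112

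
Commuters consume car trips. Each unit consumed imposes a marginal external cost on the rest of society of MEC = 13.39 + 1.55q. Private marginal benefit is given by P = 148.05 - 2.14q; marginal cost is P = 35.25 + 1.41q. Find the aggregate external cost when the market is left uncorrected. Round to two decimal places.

1207.92

Market equilibrium (private): 35.25 + 1.41q = 148.05 - 2.14q → q_m = 31.7746.
Total external cost = ∫₀^{q_m} (13.39 + 1.55q) dq = 13.39×31.7746 + ½×1.55×31.7746² = 1207.9214.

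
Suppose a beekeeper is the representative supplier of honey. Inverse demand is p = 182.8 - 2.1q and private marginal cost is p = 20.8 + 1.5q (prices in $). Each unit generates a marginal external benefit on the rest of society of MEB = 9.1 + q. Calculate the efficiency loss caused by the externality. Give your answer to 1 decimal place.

DWL = $562.8

Market equilibrium (private): 20.8 + 1.5q = 182.8 - 2.1q → q_m = 45.0000.
Social marginal cost = private MC − MEB = 11.7 + 0.5q.
Set SMC = demand: 11.7 + 0.5q = 182.8 - 2.1q → q* = 65.8077.
The welfare-loss triangle has base |q_m − q*| and height MEB(q_m) (the vertical gap between SMC and demand is zero at q* and MEB at q_m).
DWL = ½ × 20.8077 × 54.1000 = 562.8483.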